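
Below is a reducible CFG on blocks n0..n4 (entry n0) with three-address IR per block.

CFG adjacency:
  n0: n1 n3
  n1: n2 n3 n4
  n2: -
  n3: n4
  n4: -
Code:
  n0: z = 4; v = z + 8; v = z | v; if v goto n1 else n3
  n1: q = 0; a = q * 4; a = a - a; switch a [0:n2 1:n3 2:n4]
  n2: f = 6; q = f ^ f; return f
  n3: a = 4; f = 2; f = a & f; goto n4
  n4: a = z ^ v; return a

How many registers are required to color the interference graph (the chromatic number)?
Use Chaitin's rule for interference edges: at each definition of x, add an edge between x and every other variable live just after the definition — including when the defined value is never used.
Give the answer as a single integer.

Block summaries:
  n0: {v,z} / ∅
  n1: {a,q} / ∅
  n2: {f,q} / ∅
  n3: {a,f} / ∅
  n4: {a} / {v,z}

Live sets:
  n0: in=∅ out={v,z}
  n1: in={v,z} out={v,z}
  n2: in=∅ out=∅
  n3: in={v,z} out={v,z}
  n4: in={v,z} out=∅

Conflict graph:
  a — {f,v,z}
  f — {a,q,v,z}
  q — {f,v,z}
  v — {a,f,q,z}
  z — {a,f,q,v}

Registers:
  {a,f,v,z} pairwise interfere (4-clique) ⇒ χ ≥ 4
  assign a→c3 f→c0 q→c3 v→c1 z→c2 — no edge inside a register ⇒ χ ≤ 4
  χ = 4

Answer: 4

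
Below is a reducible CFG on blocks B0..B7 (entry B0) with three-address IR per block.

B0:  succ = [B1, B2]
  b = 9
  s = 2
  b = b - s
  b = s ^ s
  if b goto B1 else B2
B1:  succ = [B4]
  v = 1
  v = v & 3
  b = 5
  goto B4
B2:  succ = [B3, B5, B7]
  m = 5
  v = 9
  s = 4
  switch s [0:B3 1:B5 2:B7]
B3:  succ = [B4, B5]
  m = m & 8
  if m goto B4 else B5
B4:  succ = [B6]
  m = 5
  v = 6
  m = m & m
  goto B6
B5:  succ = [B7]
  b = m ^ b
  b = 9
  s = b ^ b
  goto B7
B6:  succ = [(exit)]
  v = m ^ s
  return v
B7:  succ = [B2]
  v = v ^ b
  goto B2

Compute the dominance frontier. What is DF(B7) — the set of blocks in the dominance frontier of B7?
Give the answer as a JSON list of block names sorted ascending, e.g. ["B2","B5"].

idom tree: B1←B0 B2←B0 B3←B2 B4←B0 B5←B2 B6←B4 B7←B2
Dom at joins:
  B2: preds {B0,B7}: {B0} ∩ {B0,B2,B7} = {B0}; idom=B0
  B4: preds {B1,B3}: {B0,B1} ∩ {B0,B2,B3} = {B0}; idom=B0
  B5: preds {B2,B3}: {B0,B2} ∩ {B0,B2,B3} = {B0,B2}; idom=B2
  B7: preds {B2,B5}: {B0,B2} ∩ {B0,B2,B5} = {B0,B2}; idom=B2

Frontier:
  B2←B0: walk · to B0
  B2←B7: walk B7→B2 to B0
  B4←B1: walk B1 to B0
  B4←B3: walk B3→B2 to B0
  B5←B2: walk · to B2
  B5←B3: walk B3 to B2
  B7←B2: walk · to B2
  B7←B5: walk B5 to B2
  DF(B0)=∅
  DF(B1)={B4}
  DF(B2)={B2,B4}
  DF(B3)={B4,B5}
  DF(B4)=∅
  DF(B5)={B7}
  DF(B6)=∅
  DF(B7)={B2}

DF(B7) = ["B2"]

Answer: ["B2"]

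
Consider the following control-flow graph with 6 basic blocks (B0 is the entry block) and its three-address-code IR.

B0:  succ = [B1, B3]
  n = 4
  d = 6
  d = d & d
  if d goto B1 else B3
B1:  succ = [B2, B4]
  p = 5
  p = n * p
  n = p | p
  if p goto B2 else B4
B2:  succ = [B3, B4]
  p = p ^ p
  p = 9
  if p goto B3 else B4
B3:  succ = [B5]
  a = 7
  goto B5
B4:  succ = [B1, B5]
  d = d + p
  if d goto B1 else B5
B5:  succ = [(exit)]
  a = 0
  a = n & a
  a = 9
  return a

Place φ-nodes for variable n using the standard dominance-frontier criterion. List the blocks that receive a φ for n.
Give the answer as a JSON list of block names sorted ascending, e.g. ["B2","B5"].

idom tree: B1←B0 B2←B1 B3←B0 B4←B1 B5←B0
Join-block Dom:
  B1: preds {B0,B4}: {B0} ∩ {B0,B1,B4} = {B0}; idom=B0
  B3: preds {B0,B2}: {B0} ∩ {B0,B1,B2} = {B0}; idom=B0
  B4: preds {B1,B2}: {B0,B1} ∩ {B0,B1,B2} = {B0,B1}; idom=B1
  B5: preds {B3,B4}: {B0,B3} ∩ {B0,B1,B4} = {B0}; idom=B0

Frontier:
  join B1 pred B0: · stop@B0
  join B1 pred B4: B4→B1 stop@B0
  join B3 pred B0: · stop@B0
  join B3 pred B2: B2→B1 stop@B0
  join B4 pred B1: · stop@B1
  join B4 pred B2: B2 stop@B1
  join B5 pred B3: B3 stop@B0
  join B5 pred B4: B4→B1 stop@B0
  B0 → ∅
  B1 → {B1,B3,B5}
  B2 → {B3,B4}
  B3 → {B5}
  B4 → {B1,B5}
  B5 → ∅

φ for n: defs {B0,B1}
  DF⁺ = {B1,B3,B5}

Answer: ["B1", "B3", "B5"]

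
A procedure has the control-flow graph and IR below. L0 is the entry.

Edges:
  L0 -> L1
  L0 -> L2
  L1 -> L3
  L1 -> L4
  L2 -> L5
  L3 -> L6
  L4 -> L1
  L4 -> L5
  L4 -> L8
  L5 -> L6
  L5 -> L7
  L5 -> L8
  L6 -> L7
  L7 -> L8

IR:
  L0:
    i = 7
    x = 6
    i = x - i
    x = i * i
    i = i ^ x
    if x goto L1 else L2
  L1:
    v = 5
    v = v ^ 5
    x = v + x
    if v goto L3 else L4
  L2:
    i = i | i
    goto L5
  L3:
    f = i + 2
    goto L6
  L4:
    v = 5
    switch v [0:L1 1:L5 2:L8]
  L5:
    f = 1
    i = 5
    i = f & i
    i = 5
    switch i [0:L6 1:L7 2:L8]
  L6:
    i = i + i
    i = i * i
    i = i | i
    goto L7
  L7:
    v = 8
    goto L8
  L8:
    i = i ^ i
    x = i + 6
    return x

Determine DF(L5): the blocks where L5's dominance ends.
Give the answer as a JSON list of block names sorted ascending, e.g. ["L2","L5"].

idom tree: L1←L0 L2←L0 L3←L1 L4←L1 L5←L0 L6←L0 L7←L0 L8←L0
Dom∩ at merges:
  L1: preds {L0,L4}: {L0} ∩ {L0,L1,L4} = {L0}; idom=L0
  L5: preds {L2,L4}: {L0,L2} ∩ {L0,L1,L4} = {L0}; idom=L0
  L6: preds {L3,L5}: {L0,L1,L3} ∩ {L0,L5} = {L0}; idom=L0
  L7: preds {L5,L6}: {L0,L5} ∩ {L0,L6} = {L0}; idom=L0
  L8: preds {L4,L5,L7}: {L0,L1,L4} ∩ {L0,L5} ∩ {L0,L7} = {L0}; idom=L0

DF derivation:
  join L1 pred L0: · stop@L0
  join L1 pred L4: L4→L1 stop@L0
  join L5 pred L2: L2 stop@L0
  join L5 pred L4: L4→L1 stop@L0
  join L6 pred L3: L3→L1 stop@L0
  join L6 pred L5: L5 stop@L0
  join L7 pred L5: L5 stop@L0
  join L7 pred L6: L6 stop@L0
  join L8 pred L4: L4→L1 stop@L0
  join L8 pred L5: L5 stop@L0
  join L8 pred L7: L7 stop@L0
  L0: DF=∅
  L1: DF={L1,L5,L6,L8}
  L2: DF={L5}
  L3: DF={L6}
  L4: DF={L1,L5,L8}
  L5: DF={L6,L7,L8}
  L6: DF={L7}
  L7: DF={L8}
  L8: DF=∅

DF(L5) = ["L6", "L7", "L8"]

Answer: ["L6", "L7", "L8"]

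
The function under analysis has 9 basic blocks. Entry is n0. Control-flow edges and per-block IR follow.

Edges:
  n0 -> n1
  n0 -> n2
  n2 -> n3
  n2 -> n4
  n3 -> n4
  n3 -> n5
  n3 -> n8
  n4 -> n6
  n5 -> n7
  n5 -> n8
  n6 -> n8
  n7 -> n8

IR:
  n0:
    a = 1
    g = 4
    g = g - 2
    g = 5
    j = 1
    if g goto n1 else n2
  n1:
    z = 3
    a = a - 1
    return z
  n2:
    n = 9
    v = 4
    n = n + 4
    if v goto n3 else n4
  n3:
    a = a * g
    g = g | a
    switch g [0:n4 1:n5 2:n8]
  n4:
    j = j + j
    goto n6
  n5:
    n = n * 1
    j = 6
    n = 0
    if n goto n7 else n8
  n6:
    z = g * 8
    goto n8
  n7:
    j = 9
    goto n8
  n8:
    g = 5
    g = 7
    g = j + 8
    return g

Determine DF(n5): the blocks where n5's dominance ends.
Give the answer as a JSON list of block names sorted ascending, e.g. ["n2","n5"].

idom tree: n1←n0 n2←n0 n3←n2 n4←n2 n5←n3 n6←n4 n7←n5 n8←n2
Dom∩ at merges:
  n4: preds {n2,n3}: {n0,n2} ∩ {n0,n2,n3} = {n0,n2}; idom=n2
  n8: preds {n3,n5,n6,n7}: {n0,n2,n3} ∩ {n0,n2,n3,n5} ∩ {n0,n2,n4,n6} ∩ {n0,n2,n3,n5,n7} = {n0,n2}; idom=n2

DF derivation:
  n4←n2: walk · to n2
  n4←n3: walk n3 to n2
  n8←n3: walk n3 to n2
  n8←n5: walk n5→n3 to n2
  n8←n6: walk n6→n4 to n2
  n8←n7: walk n7→n5→n3 to n2
  n0 → ∅
  n1 → ∅
  n2 → ∅
  n3 → {n4,n8}
  n4 → {n8}
  n5 → {n8}
  n6 → {n8}
  n7 → {n8}
  n8 → ∅

DF(n5) = ["n8"]

Answer: ["n8"]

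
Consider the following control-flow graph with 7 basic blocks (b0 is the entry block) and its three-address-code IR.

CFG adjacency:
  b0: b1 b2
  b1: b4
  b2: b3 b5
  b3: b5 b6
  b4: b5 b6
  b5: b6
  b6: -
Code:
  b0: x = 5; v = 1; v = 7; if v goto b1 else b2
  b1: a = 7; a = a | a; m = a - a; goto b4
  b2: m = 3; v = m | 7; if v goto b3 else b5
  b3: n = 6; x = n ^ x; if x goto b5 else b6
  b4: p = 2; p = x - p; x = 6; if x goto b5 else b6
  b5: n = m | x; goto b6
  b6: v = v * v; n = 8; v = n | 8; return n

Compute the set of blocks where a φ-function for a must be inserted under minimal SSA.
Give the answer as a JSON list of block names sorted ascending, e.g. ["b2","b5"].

idom tree: b1←b0 b2←b0 b3←b2 b4←b1 b5←b0 b6←b0
Dom at joins:
  b5: preds {b2,b3,b4}: {b0,b2} ∩ {b0,b2,b3} ∩ {b0,b1,b4} = {b0}; idom=b0
  b6: preds {b3,b4,b5}: {b0,b2,b3} ∩ {b0,b1,b4} ∩ {b0,b5} = {b0}; idom=b0

DF derivation:
  b5←b2: walk b2 to b0
  b5←b3: walk b3→b2 to b0
  b5←b4: walk b4→b1 to b0
  b6←b3: walk b3→b2 to b0
  b6←b4: walk b4→b1 to b0
  b6←b5: walk b5 to b0
  b0: DF=∅
  b1: DF={b5,b6}
  b2: DF={b5,b6}
  b3: DF={b5,b6}
  b4: DF={b5,b6}
  b5: DF={b6}
  b6: DF=∅

φ for a: defs {b1}
  DF⁺ = {b5,b6}

Answer: ["b5", "b6"]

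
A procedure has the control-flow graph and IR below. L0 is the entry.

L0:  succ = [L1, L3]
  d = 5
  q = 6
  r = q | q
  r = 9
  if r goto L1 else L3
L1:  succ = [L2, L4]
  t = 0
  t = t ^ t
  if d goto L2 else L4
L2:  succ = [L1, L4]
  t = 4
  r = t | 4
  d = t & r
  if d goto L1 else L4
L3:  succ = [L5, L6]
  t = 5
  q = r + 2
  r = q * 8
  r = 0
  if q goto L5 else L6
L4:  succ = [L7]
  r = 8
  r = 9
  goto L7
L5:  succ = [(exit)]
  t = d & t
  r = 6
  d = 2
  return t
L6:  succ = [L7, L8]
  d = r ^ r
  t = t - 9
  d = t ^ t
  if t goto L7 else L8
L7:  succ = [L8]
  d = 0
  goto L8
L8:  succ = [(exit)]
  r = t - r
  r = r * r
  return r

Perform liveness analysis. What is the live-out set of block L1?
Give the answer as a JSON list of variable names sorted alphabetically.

Answer: ["t"]

Working:
def/use:
  L0 def {d,q,r} use ∅
  L1 def {t} use {d}
  L2 def {d,r,t} use ∅
  L3 def {q,r,t} use {r}
  L4 def {r} use ∅
  L5 def {d,r,t} use {d,t}
  L6 def {d,t} use {r,t}
  L7 def {d} use ∅
  L8 def {r} use {r,t}

Liveness:
  live L0: ∅→{d,r}
  live L1: {d}→{t}
  live L2: ∅→{d,t}
  live L3: {d,r}→{d,r,t}
  live L4: {t}→{r,t}
  live L5: {d,t}→∅
  live L6: {r,t}→{r,t}
  live L7: {r,t}→{r,t}
  live L8: {r,t}→∅

live-out(L1) = ["t"]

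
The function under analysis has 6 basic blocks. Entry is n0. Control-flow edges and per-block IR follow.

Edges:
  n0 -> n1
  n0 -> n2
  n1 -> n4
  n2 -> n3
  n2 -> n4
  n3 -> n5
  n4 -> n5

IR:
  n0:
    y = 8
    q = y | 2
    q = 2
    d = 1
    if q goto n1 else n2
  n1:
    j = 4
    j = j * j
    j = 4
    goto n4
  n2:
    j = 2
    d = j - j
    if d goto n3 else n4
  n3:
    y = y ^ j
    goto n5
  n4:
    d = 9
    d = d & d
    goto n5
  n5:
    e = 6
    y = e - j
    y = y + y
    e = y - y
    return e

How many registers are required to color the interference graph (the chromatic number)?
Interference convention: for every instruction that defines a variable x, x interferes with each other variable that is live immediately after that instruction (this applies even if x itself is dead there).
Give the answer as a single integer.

def/use:
  n0 def {d,q,y} use ∅
  n1 def {j} use ∅
  n2 def {d,j} use ∅
  n3 def {y} use {j,y}
  n4 def {d} use ∅
  n5 def {e,y} use {j}

Backward fixpoint:
  live n0: ∅→{y}
  live n1: ∅→{j}
  live n2: {y}→{j,y}
  live n3: {j,y}→{j}
  live n4: {j}→{j}
  live n5: {j}→∅

Interfere edges:
  d↔{j,q,y}
  e↔{j}
  j↔{d,e,y}
  q↔{d,y}
  y↔{d,j,q}

Colouring:
  {d,j,y} pairwise interfere (3-clique) ⇒ χ ≥ 3
  assign d→R0 e→R0 j→R1 q→R1 y→R2 — no edge inside a register ⇒ χ ≤ 3
  χ = 3

Answer: 3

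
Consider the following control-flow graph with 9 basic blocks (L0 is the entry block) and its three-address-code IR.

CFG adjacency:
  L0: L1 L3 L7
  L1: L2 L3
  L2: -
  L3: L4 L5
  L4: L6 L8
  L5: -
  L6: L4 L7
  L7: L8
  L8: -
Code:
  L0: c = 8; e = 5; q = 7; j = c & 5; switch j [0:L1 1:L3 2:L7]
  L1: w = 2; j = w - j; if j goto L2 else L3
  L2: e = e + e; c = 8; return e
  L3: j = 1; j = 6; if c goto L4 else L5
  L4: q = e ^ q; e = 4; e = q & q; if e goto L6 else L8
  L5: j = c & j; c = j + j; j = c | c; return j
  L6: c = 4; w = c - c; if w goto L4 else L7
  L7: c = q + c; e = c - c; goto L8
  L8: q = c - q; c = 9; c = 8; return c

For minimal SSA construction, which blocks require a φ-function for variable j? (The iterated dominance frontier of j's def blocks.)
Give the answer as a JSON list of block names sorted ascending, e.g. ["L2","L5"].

Answer: ["L3", "L7", "L8"]

Analysis:
idom tree: L1←L0 L2←L1 L3←L0 L4←L3 L5←L3 L6←L4 L7←L0 L8←L0
Join-block Dom:
  L3: preds {L0,L1}: {L0} ∩ {L0,L1} = {L0}; idom=L0
  L4: preds {L3,L6}: {L0,L3} ∩ {L0,L3,L4,L6} = {L0,L3}; idom=L3
  L7: preds {L0,L6}: {L0} ∩ {L0,L3,L4,L6} = {L0}; idom=L0
  L8: preds {L4,L7}: {L0,L3,L4} ∩ {L0,L7} = {L0}; idom=L0

DF walk-up:
  L3←L0: walk · to L0
  L3←L1: walk L1 to L0
  L4←L3: walk · to L3
  L4←L6: walk L6→L4 to L3
  L7←L0: walk · to L0
  L7←L6: walk L6→L4→L3 to L0
  L8←L4: walk L4→L3 to L0
  L8←L7: walk L7 to L0
  L0: DF=∅
  L1: DF={L3}
  L2: DF=∅
  L3: DF={L7,L8}
  L4: DF={L4,L7,L8}
  L5: DF=∅
  L6: DF={L4,L7}
  L7: DF={L8}
  L8: DF=∅

φ for j: defs {L0,L1,L3,L5}
  DF⁺ = {L3,L7,L8}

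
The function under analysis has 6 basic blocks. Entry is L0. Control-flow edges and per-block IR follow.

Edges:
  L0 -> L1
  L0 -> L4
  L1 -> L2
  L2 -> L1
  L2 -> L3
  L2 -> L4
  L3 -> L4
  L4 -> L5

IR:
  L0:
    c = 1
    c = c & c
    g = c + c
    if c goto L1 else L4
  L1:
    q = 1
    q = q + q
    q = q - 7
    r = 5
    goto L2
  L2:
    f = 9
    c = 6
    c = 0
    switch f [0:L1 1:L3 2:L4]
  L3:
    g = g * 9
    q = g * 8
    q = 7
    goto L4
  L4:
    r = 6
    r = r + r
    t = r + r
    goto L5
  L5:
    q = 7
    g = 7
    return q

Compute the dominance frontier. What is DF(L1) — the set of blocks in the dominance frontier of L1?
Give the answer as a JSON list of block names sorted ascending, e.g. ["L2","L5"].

idom tree: L1←L0 L2←L1 L3←L2 L4←L0 L5←L4
Dom at joins:
  L1: preds {L0,L2}: {L0} ∩ {L0,L1,L2} = {L0}; idom=L0
  L4: preds {L0,L2,L3}: {L0} ∩ {L0,L1,L2} ∩ {L0,L1,L2,L3} = {L0}; idom=L0

DF walk-up:
  L1←L0: walk · to L0
  L1←L2: walk L2→L1 to L0
  L4←L0: walk · to L0
  L4←L2: walk L2→L1 to L0
  L4←L3: walk L3→L2→L1 to L0
  DF(L0)=∅
  DF(L1)={L1,L4}
  DF(L2)={L1,L4}
  DF(L3)={L4}
  DF(L4)=∅
  DF(L5)=∅

DF(L1) = ["L1", "L4"]

Answer: ["L1", "L4"]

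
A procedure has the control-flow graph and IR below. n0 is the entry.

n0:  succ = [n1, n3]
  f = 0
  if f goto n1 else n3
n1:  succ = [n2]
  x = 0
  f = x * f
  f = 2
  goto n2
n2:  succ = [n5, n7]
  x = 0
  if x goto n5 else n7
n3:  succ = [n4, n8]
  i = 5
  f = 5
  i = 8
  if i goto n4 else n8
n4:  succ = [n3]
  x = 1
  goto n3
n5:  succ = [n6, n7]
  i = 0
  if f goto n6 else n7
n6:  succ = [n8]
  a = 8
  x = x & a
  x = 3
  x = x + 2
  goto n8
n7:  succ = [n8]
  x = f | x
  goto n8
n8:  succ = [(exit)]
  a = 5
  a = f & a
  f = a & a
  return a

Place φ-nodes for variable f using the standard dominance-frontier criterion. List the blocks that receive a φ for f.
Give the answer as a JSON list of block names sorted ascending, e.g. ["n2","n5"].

idom tree: n1←n0 n2←n1 n3←n0 n4←n3 n5←n2 n6←n5 n7←n2 n8←n0
Dom at joins:
  n3: preds {n0,n4}: {n0} ∩ {n0,n3,n4} = {n0}; idom=n0
  n7: preds {n2,n5}: {n0,n1,n2} ∩ {n0,n1,n2,n5} = {n0,n1,n2}; idom=n2
  n8: preds {n3,n6,n7}: {n0,n3} ∩ {n0,n1,n2,n5,n6} ∩ {n0,n1,n2,n7} = {n0}; idom=n0

Frontier:
  n3←n0: walk · to n0
  n3←n4: walk n4→n3 to n0
  n7←n2: walk · to n2
  n7←n5: walk n5 to n2
  n8←n3: walk n3 to n0
  n8←n6: walk n6→n5→n2→n1 to n0
  n8←n7: walk n7→n2→n1 to n0
  n0 → ∅
  n1 → {n8}
  n2 → {n8}
  n3 → {n3,n8}
  n4 → {n3}
  n5 → {n7,n8}
  n6 → {n8}
  n7 → {n8}
  n8 → ∅

φ for f: defs {n0,n1,n3,n8}
  DF⁺ = {n3,n8}

Answer: ["n3", "n8"]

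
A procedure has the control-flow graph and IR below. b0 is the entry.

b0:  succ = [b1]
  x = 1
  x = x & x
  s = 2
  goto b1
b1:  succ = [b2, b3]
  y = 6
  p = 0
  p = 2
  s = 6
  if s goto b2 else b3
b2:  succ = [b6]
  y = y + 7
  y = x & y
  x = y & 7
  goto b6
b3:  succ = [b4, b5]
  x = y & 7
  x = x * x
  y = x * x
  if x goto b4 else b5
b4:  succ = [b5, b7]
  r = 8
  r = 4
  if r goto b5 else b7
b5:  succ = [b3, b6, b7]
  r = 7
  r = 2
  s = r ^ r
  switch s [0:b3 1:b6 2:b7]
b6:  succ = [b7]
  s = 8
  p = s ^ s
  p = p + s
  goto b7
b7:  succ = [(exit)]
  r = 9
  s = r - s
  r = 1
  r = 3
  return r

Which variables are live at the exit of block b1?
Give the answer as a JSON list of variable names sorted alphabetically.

Answer: ["s", "x", "y"]

Analysis:
Block summaries:
  b0: {s,x} / ∅
  b1: {p,s,y} / ∅
  b2: {x,y} / {x,y}
  b3: {x,y} / {y}
  b4: {r} / ∅
  b5: {r,s} / ∅
  b6: {p,s} / ∅
  b7: {r,s} / {s}

Liveness:
  live b0: ∅→{x}
  live b1: {x}→{s,x,y}
  live b2: {x,y}→∅
  live b3: {s,y}→{s,y}
  live b4: {s,y}→{s,y}
  live b5: {y}→{s,y}
  live b6: ∅→{s}
  live b7: {s}→∅

live-out(b1) = ["s", "x", "y"]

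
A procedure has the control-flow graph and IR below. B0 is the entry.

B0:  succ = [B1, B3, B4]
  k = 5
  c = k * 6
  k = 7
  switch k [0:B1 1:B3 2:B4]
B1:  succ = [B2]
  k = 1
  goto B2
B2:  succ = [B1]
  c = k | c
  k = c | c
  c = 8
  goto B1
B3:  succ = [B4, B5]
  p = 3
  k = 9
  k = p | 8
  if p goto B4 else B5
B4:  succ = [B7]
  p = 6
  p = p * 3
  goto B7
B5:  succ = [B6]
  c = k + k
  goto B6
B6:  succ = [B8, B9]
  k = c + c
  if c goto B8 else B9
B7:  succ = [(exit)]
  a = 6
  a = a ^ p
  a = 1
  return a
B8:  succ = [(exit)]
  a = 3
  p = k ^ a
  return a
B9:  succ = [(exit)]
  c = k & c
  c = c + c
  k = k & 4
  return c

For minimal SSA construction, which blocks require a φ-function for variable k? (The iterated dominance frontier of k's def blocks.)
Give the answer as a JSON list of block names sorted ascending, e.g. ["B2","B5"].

idom tree: B1←B0 B2←B1 B3←B0 B4←B0 B5←B3 B6←B5 B7←B4 B8←B6 B9←B6
Dom at joins:
  B1: preds {B0,B2}: {B0} ∩ {B0,B1,B2} = {B0}; idom=B0
  B4: preds {B0,B3}: {B0} ∩ {B0,B3} = {B0}; idom=B0

Frontier:
  B1←B0: walk · to B0
  B1←B2: walk B2→B1 to B0
  B4←B0: walk · to B0
  B4←B3: walk B3 to B0
  DF(B0)=∅
  DF(B1)={B1}
  DF(B2)={B1}
  DF(B3)={B4}
  DF(B4)=∅
  DF(B5)=∅
  DF(B6)=∅
  DF(B7)=∅
  DF(B8)=∅
  DF(B9)=∅

φ for k: defs {B0,B1,B2,B3,B6,B9}
  DF⁺ = {B1,B4}

Answer: ["B1", "B4"]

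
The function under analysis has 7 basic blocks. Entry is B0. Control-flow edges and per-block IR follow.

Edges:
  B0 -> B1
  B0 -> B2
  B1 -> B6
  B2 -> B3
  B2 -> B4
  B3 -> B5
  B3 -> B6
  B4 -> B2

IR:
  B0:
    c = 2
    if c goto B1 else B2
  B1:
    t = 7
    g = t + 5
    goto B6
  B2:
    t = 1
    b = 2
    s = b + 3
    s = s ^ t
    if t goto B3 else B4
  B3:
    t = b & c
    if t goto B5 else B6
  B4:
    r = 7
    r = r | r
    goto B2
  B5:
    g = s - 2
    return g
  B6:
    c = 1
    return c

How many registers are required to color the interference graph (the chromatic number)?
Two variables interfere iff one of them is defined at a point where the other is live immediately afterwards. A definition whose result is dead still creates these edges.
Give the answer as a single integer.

Answer: 4

Working:
Block summaries:
  B0: {c} / ∅
  B1: {g,t} / ∅
  B2: {b,s,t} / ∅
  B3: {t} / {b,c}
  B4: {r} / ∅
  B5: {g} / {s}
  B6: {c} / ∅

Live sets:
  live B0: ∅→{c}
  live B1: ∅→∅
  live B2: {c}→{b,c,s}
  live B3: {b,c,s}→{s}
  live B4: {c}→{c}
  live B5: {s}→∅
  live B6: ∅→∅

Interference:
  b↔{c,s,t}
  c↔{b,r,s,t}
  g↔∅
  r↔{c}
  s↔{b,c,t}
  t↔{b,c,s}

Chromatic number:
  lower bound: {b,c,s,t} mutually conflict ⇒ χ ≥ 4
  4-colouring: c0={c,g}  c1={b,r}  c2={s}  c3={t}
  χ = 4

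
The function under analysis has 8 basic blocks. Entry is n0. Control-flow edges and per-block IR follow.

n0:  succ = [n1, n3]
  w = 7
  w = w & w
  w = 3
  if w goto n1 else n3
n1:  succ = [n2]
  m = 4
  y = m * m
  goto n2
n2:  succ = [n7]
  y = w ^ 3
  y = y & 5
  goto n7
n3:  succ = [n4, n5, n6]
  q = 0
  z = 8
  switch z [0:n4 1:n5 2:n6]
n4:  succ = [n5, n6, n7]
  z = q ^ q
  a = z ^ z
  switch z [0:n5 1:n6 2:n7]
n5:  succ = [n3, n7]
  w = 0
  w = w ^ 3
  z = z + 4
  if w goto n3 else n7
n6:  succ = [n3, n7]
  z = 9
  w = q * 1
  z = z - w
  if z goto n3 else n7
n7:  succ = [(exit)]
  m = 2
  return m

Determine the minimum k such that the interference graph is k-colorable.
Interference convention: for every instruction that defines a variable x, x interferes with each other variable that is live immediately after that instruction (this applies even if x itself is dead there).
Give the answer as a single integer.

Answer: 3

Analysis:
Per-block:
  n0: def={w} ue=∅
  n1: def={m,y} ue=∅
  n2: def={y} ue={w}
  n3: def={q,z} ue=∅
  n4: def={a,z} ue={q}
  n5: def={w,z} ue={z}
  n6: def={w,z} ue={q}
  n7: def={m} ue=∅

Live sets:
  n0 li=∅ lo={w}
  n1 li={w} lo={w}
  n2 li={w} lo=∅
  n3 li=∅ lo={q,z}
  n4 li={q} lo={q,z}
  n5 li={z} lo=∅
  n6 li={q} lo=∅
  n7 li=∅ lo=∅

Interference:
  a↔{q,z}
  m↔{w}
  q↔{a,z}
  w↔{m,y,z}
  y↔{w}
  z↔{a,q,w}

Chromatic number:
  {a,q,z} pairwise interfere (3-clique) ⇒ χ ≥ 3
  3-colouring: R0={a,w}  R1={m,y,z}  R2={q}
  χ = 3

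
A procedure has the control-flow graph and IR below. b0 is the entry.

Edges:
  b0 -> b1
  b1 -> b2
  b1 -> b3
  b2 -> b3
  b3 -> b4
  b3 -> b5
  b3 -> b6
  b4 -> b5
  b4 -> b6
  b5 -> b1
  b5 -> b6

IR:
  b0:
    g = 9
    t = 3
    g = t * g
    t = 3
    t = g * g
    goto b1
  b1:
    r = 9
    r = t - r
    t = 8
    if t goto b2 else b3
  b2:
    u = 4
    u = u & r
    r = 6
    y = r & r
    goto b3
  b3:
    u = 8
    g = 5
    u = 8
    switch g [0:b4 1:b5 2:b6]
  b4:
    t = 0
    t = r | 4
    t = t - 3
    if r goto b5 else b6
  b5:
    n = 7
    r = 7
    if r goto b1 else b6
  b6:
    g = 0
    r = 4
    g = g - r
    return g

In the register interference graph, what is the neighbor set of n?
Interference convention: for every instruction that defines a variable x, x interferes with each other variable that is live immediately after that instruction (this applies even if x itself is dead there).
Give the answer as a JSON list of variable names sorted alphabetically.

def/use:
  b0: {g,t} / ∅
  b1: {r,t} / {t}
  b2: {r,u,y} / {r}
  b3: {g,u} / ∅
  b4: {t} / {r}
  b5: {n,r} / ∅
  b6: {g,r} / ∅

Liveness:
  b0: in=∅ out={t}
  b1: in={t} out={r,t}
  b2: in={r,t} out={r,t}
  b3: in={r,t} out={r,t}
  b4: in={r} out={t}
  b5: in={t} out={t}
  b6: in=∅ out=∅

Interference:
  g — {r,t,u}
  n — {t}
  r — {g,t,u,y}
  t — {g,n,r,u,y}
  u — {g,r,t}
  y — {r,t}

N(n) = ["t"]

Answer: ["t"]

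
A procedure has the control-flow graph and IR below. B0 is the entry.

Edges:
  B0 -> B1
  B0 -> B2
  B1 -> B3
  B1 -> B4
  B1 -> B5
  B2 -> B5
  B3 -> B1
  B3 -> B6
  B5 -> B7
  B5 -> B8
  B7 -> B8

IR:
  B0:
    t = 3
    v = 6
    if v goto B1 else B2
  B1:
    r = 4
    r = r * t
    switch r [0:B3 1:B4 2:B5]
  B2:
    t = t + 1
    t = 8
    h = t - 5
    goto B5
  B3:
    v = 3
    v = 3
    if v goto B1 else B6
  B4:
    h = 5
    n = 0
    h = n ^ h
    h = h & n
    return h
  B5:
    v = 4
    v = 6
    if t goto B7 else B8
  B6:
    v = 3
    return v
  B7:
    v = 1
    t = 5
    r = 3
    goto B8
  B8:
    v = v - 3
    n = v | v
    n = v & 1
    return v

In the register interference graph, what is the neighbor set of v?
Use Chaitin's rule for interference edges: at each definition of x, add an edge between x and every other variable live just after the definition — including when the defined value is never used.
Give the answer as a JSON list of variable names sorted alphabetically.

Answer: ["n", "r", "t"]

Derivation:
Block summaries:
  B0 def {t,v} use ∅
  B1 def {r} use {t}
  B2 def {h,t} use {t}
  B3 def {v} use ∅
  B4 def {h,n} use ∅
  B5 def {v} use {t}
  B6 def {v} use ∅
  B7 def {r,t,v} use ∅
  B8 def {n,v} use {v}

Liveness:
  B0 li=∅ lo={t}
  B1 li={t} lo={t}
  B2 li={t} lo={t}
  B3 li={t} lo={t}
  B4 li=∅ lo=∅
  B5 li={t} lo={v}
  B6 li=∅ lo=∅
  B7 li=∅ lo={v}
  B8 li={v} lo=∅

Interfere edges:
  h↔{n,t}
  n↔{h,v}
  r↔{t,v}
  t↔{h,r,v}
  v↔{n,r,t}

N(v) = ["n", "r", "t"]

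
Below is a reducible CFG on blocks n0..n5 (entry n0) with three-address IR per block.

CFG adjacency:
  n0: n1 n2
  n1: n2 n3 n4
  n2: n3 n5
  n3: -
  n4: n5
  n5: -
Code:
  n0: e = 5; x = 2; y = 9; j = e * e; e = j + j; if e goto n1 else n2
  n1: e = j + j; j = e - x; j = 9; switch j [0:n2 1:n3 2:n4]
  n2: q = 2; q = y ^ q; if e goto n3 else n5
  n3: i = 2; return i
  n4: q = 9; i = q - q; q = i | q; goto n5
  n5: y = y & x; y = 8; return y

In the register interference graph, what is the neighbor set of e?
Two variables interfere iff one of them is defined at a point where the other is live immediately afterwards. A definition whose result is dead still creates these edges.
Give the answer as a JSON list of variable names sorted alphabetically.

Answer: ["j", "q", "x", "y"]

Working:
Per-block:
  n0: def={e,j,x,y} ue=∅
  n1: def={e,j} ue={j,x}
  n2: def={q} ue={e,y}
  n3: def={i} ue=∅
  n4: def={i,q} ue=∅
  n5: def={y} ue={x,y}

Backward fixpoint:
  live n0: ∅→{e,j,x,y}
  live n1: {j,x,y}→{e,x,y}
  live n2: {e,x,y}→{x,y}
  live n3: ∅→∅
  live n4: {x,y}→{x,y}
  live n5: {x,y}→∅

Conflict graph:
  e — {j,q,x,y}
  i — {q,x,y}
  j — {e,x,y}
  q — {e,i,x,y}
  x — {e,i,j,q,y}
  y — {e,i,j,q,x}

N(e) = ["j", "q", "x", "y"]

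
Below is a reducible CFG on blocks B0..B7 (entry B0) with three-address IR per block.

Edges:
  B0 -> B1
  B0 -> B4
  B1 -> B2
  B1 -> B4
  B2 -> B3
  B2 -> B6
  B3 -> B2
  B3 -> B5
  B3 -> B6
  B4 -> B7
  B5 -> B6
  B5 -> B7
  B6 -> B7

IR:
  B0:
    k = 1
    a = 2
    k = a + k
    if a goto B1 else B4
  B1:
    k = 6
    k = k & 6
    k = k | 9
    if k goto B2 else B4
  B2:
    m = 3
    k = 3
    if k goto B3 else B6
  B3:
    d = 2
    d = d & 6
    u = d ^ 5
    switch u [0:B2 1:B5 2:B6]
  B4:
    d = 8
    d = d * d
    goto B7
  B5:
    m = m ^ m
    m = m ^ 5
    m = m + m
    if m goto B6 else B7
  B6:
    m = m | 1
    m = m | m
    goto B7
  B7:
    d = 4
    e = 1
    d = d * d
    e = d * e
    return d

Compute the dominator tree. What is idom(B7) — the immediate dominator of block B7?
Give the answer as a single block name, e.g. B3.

Answer: B0

Analysis:
idom tree: B1←B0 B2←B1 B3←B2 B4←B0 B5←B3 B6←B2 B7←B0
Dom∩ at merges:
  B2: preds {B1,B3}: {B0,B1} ∩ {B0,B1,B2,B3} = {B0,B1}; idom=B1
  B4: preds {B0,B1}: {B0} ∩ {B0,B1} = {B0}; idom=B0
  B6: preds {B2,B3,B5}: {B0,B1,B2} ∩ {B0,B1,B2,B3} ∩ {B0,B1,B2,B3,B5} = {B0,B1,B2}; idom=B2
  B7: preds {B4,B5,B6}: {B0,B4} ∩ {B0,B1,B2,B3,B5} ∩ {B0,B1,B2,B6} = {B0}; idom=B0

idom(B7) = B0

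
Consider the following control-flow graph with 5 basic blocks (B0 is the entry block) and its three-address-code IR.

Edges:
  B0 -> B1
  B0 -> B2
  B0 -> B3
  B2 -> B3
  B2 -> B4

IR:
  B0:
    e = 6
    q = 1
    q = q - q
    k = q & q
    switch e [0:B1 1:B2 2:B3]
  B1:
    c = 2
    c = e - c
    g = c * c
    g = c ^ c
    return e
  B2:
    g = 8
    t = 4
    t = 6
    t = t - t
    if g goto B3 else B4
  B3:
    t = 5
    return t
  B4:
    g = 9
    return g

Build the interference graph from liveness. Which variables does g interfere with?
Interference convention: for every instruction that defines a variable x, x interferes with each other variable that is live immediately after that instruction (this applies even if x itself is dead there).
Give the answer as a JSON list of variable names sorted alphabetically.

Answer: ["c", "e", "t"]

Working:
Block summaries:
  B0 def {e,k,q} use ∅
  B1 def {c,g} use {e}
  B2 def {g,t} use ∅
  B3 def {t} use ∅
  B4 def {g} use ∅

Backward fixpoint:
  B0 li=∅ lo={e}
  B1 li={e} lo=∅
  B2 li=∅ lo=∅
  B3 li=∅ lo=∅
  B4 li=∅ lo=∅

Interference:
  c — {e,g}
  e — {c,g,k,q}
  g — {c,e,t}
  k — {e}
  q — {e}
  t — {g}

N(g) = ["c", "e", "t"]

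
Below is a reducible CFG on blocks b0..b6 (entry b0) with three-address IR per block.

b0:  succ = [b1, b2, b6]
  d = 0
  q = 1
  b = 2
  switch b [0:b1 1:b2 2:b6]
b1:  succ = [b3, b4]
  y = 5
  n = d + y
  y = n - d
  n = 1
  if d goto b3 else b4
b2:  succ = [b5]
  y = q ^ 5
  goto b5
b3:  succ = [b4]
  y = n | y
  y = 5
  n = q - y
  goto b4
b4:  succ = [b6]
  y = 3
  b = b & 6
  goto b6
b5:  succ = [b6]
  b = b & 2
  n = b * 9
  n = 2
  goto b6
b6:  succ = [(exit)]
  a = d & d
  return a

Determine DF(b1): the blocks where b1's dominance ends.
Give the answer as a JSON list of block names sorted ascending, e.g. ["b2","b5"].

Answer: ["b6"]

Derivation:
idom tree: b1←b0 b2←b0 b3←b1 b4←b1 b5←b2 b6←b0
Dom at joins:
  b4: preds {b1,b3}: {b0,b1} ∩ {b0,b1,b3} = {b0,b1}; idom=b1
  b6: preds {b0,b4,b5}: {b0} ∩ {b0,b1,b4} ∩ {b0,b2,b5} = {b0}; idom=b0

DF walk-up:
  join b4 pred b1: · stop@b1
  join b4 pred b3: b3 stop@b1
  join b6 pred b0: · stop@b0
  join b6 pred b4: b4→b1 stop@b0
  join b6 pred b5: b5→b2 stop@b0
  b0 → ∅
  b1 → {b6}
  b2 → {b6}
  b3 → {b4}
  b4 → {b6}
  b5 → {b6}
  b6 → ∅

DF(b1) = ["b6"]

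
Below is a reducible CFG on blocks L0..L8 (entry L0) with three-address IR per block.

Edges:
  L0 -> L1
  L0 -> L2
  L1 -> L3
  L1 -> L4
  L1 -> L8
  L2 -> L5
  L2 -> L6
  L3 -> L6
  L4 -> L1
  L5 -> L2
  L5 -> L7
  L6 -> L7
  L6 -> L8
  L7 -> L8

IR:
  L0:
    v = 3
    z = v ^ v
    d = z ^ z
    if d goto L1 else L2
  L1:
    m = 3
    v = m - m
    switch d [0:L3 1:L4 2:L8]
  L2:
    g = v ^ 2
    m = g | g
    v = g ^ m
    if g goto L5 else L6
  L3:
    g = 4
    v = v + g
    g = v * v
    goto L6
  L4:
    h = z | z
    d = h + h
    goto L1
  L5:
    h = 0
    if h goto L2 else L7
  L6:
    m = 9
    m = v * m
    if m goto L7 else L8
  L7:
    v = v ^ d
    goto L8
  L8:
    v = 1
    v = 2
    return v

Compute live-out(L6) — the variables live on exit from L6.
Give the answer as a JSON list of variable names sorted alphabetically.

Per-block:
  L0: def={d,v,z} ue=∅
  L1: def={m,v} ue={d}
  L2: def={g,m,v} ue={v}
  L3: def={g,v} ue={v}
  L4: def={d,h} ue={z}
  L5: def={h} ue=∅
  L6: def={m} ue={v}
  L7: def={v} ue={d,v}
  L8: def={v} ue=∅

Backward fixpoint:
  live L0: ∅→{d,v,z}
  live L1: {d,z}→{d,v,z}
  live L2: {d,v}→{d,v}
  live L3: {d,v}→{d,v}
  live L4: {z}→{d,z}
  live L5: {d,v}→{d,v}
  live L6: {d,v}→{d,v}
  live L7: {d,v}→∅
  live L8: ∅→∅

live-out(L6) = ["d", "v"]

Answer: ["d", "v"]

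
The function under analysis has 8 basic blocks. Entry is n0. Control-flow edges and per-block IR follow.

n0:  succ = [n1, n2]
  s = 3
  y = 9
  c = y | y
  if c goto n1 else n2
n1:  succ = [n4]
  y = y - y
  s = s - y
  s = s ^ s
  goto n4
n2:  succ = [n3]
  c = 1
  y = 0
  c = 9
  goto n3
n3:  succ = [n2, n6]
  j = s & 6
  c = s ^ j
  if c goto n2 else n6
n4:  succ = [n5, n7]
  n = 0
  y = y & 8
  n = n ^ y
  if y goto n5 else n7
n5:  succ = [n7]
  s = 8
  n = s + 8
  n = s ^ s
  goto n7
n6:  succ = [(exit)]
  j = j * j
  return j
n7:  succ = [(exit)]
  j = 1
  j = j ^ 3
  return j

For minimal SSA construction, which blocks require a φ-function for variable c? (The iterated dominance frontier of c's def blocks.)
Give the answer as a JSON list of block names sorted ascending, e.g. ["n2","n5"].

Answer: ["n2"]

Analysis:
idom tree: n1←n0 n2←n0 n3←n2 n4←n1 n5←n4 n6←n3 n7←n4
Dom at joins:
  n2: preds {n0,n3}: {n0} ∩ {n0,n2,n3} = {n0}; idom=n0
  n7: preds {n4,n5}: {n0,n1,n4} ∩ {n0,n1,n4,n5} = {n0,n1,n4}; idom=n4

Frontier:
  n2←n0: walk · to n0
  n2←n3: walk n3→n2 to n0
  n7←n4: walk · to n4
  n7←n5: walk n5 to n4
  DF(n0)=∅
  DF(n1)=∅
  DF(n2)={n2}
  DF(n3)={n2}
  DF(n4)=∅
  DF(n5)={n7}
  DF(n6)=∅
  DF(n7)=∅

φ for c: defs {n0,n2,n3}
  DF⁺ = {n2}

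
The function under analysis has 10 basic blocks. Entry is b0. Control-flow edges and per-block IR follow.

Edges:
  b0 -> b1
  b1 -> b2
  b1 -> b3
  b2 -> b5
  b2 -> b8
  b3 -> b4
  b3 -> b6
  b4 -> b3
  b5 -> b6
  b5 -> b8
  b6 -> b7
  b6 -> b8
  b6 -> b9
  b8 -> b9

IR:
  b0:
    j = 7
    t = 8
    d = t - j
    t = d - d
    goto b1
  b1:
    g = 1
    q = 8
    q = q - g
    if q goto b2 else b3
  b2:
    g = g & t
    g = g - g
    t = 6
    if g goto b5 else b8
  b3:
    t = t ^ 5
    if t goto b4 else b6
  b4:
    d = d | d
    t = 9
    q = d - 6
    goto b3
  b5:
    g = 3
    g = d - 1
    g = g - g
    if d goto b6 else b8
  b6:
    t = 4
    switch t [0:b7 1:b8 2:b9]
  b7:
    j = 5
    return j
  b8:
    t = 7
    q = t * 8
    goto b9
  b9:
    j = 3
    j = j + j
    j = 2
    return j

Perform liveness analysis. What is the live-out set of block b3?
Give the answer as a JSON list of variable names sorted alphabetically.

Answer: ["d"]

Analysis:
Block summaries:
  b0 def {d,j,t} use ∅
  b1 def {g,q} use ∅
  b2 def {g,t} use {g,t}
  b3 def {t} use {t}
  b4 def {d,q,t} use {d}
  b5 def {g} use {d}
  b6 def {t} use ∅
  b7 def {j} use ∅
  b8 def {q,t} use ∅
  b9 def {j} use ∅

Live sets:
  b0 li=∅ lo={d,t}
  b1 li={d,t} lo={d,g,t}
  b2 li={d,g,t} lo={d}
  b3 li={d,t} lo={d}
  b4 li={d} lo={d,t}
  b5 li={d} lo=∅
  b6 li=∅ lo=∅
  b7 li=∅ lo=∅
  b8 li=∅ lo=∅
  b9 li=∅ lo=∅

live-out(b3) = ["d"]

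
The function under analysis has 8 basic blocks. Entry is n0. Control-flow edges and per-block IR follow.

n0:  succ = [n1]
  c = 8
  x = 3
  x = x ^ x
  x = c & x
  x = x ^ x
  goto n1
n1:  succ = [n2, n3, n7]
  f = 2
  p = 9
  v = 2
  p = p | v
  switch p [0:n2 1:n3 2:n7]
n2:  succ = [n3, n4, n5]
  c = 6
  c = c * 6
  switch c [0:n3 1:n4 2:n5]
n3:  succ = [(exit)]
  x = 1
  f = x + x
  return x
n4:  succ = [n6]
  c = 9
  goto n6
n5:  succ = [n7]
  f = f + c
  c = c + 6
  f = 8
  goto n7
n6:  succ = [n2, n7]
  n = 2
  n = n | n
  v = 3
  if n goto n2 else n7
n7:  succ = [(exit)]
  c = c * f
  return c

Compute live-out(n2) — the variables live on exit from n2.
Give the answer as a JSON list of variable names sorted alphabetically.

Answer: ["c", "f"]

Working:
Per-block:
  n0: def={c,x} ue=∅
  n1: def={f,p,v} ue=∅
  n2: def={c} ue=∅
  n3: def={f,x} ue=∅
  n4: def={c} ue=∅
  n5: def={c,f} ue={c,f}
  n6: def={n,v} ue=∅
  n7: def={c} ue={c,f}

Backward fixpoint:
  live n0: ∅→{c}
  live n1: {c}→{c,f}
  live n2: {f}→{c,f}
  live n3: ∅→∅
  live n4: {f}→{c,f}
  live n5: {c,f}→{c,f}
  live n6: {c,f}→{c,f}
  live n7: {c,f}→∅

live-out(n2) = ["c", "f"]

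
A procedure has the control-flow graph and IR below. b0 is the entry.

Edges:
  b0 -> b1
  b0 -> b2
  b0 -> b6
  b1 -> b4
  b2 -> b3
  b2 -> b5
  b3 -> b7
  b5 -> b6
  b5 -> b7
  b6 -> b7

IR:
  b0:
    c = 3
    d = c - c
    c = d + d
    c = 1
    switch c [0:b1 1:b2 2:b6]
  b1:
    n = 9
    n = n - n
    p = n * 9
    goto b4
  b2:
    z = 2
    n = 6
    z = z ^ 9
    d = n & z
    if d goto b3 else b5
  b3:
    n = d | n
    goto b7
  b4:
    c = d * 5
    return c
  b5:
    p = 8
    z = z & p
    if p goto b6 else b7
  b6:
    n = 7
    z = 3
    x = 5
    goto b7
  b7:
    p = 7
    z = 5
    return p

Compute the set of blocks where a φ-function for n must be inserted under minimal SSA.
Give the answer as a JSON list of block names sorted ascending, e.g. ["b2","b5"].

idom tree: b1←b0 b2←b0 b3←b2 b4←b1 b5←b2 b6←b0 b7←b0
Dom∩ at merges:
  b6: preds {b0,b5}: {b0} ∩ {b0,b2,b5} = {b0}; idom=b0
  b7: preds {b3,b5,b6}: {b0,b2,b3} ∩ {b0,b2,b5} ∩ {b0,b6} = {b0}; idom=b0

Frontier:
  join b6 pred b0: · stop@b0
  join b6 pred b5: b5→b2 stop@b0
  join b7 pred b3: b3→b2 stop@b0
  join b7 pred b5: b5→b2 stop@b0
  join b7 pred b6: b6 stop@b0
  b0 → ∅
  b1 → ∅
  b2 → {b6,b7}
  b3 → {b7}
  b4 → ∅
  b5 → {b6,b7}
  b6 → {b7}
  b7 → ∅

φ for n: defs {b1,b2,b3,b6}
  DF⁺ = {b6,b7}

Answer: ["b6", "b7"]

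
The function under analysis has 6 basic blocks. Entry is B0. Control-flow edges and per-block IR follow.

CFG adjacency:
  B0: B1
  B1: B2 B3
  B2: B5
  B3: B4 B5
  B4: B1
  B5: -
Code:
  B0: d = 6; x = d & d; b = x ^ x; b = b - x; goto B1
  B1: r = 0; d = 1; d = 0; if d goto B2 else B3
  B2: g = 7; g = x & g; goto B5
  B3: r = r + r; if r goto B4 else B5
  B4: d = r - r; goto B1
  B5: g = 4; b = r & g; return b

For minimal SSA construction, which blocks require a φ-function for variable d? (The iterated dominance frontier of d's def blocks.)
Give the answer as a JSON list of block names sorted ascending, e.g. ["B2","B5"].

idom tree: B1←B0 B2←B1 B3←B1 B4←B3 B5←B1
Join-block Dom:
  B1: preds {B0,B4}: {B0} ∩ {B0,B1,B3,B4} = {B0}; idom=B0
  B5: preds {B2,B3}: {B0,B1,B2} ∩ {B0,B1,B3} = {B0,B1}; idom=B1

DF walk-up:
  B1←B0: walk · to B0
  B1←B4: walk B4→B3→B1 to B0
  B5←B2: walk B2 to B1
  B5←B3: walk B3 to B1
  B0: DF=∅
  B1: DF={B1}
  B2: DF={B5}
  B3: DF={B1,B5}
  B4: DF={B1}
  B5: DF=∅

φ for d: defs {B0,B1,B4}
  DF⁺ = {B1}

Answer: ["B1"]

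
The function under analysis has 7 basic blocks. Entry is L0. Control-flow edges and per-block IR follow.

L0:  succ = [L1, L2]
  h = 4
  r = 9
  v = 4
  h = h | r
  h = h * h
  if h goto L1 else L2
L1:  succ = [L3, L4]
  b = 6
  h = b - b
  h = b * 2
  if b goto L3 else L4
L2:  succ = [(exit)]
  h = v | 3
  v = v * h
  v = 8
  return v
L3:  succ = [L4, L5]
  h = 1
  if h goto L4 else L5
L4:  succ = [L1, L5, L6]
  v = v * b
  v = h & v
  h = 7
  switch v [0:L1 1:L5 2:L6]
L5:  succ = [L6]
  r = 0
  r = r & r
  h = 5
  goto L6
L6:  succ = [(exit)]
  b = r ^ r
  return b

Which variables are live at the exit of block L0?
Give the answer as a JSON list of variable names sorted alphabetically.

def/use:
  L0: def={h,r,v} ue=∅
  L1: def={b,h} ue=∅
  L2: def={h,v} ue={v}
  L3: def={h} ue=∅
  L4: def={h,v} ue={b,h,v}
  L5: def={h,r} ue=∅
  L6: def={b} ue={r}

Liveness:
  L0: in=∅ out={r,v}
  L1: in={r,v} out={b,h,r,v}
  L2: in={v} out=∅
  L3: in={b,r,v} out={b,h,r,v}
  L4: in={b,h,r,v} out={r,v}
  L5: in=∅ out={r}
  L6: in={r} out=∅

live-out(L0) = ["r", "v"]

Answer: ["r", "v"]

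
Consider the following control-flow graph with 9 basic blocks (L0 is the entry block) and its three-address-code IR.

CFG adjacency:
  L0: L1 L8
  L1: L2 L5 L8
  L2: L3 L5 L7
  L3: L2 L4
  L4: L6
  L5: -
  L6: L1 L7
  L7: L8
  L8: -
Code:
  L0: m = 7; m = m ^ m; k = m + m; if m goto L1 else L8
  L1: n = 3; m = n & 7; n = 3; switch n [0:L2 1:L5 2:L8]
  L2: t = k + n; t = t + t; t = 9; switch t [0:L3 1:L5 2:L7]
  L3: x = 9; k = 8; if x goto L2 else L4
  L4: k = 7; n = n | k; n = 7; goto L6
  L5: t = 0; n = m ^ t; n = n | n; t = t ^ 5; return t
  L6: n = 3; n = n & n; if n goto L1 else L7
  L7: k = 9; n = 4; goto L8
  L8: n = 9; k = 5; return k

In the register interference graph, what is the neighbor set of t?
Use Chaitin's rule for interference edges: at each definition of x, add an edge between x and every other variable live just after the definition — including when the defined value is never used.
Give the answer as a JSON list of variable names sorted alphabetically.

def/use:
  L0: def={k,m} ue=∅
  L1: def={m,n} ue=∅
  L2: def={t} ue={k,n}
  L3: def={k,x} ue=∅
  L4: def={k,n} ue={n}
  L5: def={n,t} ue={m}
  L6: def={n} ue=∅
  L7: def={k,n} ue=∅
  L8: def={k,n} ue=∅

Backward fixpoint:
  L0 li=∅ lo={k}
  L1 li={k} lo={k,m,n}
  L2 li={k,m,n} lo={m,n}
  L3 li={m,n} lo={k,m,n}
  L4 li={n} lo={k}
  L5 li={m} lo=∅
  L6 li={k} lo={k}
  L7 li=∅ lo=∅
  L8 li=∅ lo=∅

Interfere edges:
  k — {m,n,x}
  m — {k,n,t,x}
  n — {k,m,t,x}
  t — {m,n}
  x — {k,m,n}

N(t) = ["m", "n"]

Answer: ["m", "n"]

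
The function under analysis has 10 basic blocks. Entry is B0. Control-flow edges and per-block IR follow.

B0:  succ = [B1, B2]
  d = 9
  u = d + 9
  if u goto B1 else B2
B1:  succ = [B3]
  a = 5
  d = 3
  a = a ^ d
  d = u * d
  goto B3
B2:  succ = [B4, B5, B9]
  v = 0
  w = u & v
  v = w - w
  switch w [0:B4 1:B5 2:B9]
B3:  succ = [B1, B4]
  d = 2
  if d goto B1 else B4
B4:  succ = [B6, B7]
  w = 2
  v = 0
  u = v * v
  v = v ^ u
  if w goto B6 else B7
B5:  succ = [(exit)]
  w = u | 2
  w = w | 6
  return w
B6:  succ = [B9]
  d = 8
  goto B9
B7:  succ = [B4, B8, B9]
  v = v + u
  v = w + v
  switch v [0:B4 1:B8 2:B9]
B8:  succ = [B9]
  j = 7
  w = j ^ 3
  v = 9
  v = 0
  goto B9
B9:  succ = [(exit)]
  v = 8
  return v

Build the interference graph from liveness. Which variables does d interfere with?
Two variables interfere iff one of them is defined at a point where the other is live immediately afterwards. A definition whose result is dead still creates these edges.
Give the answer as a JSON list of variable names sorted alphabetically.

Answer: ["a", "u"]

Derivation:
Block summaries:
  B0: def={d,u} ue=∅
  B1: def={a,d} ue={u}
  B2: def={v,w} ue={u}
  B3: def={d} ue=∅
  B4: def={u,v,w} ue=∅
  B5: def={w} ue={u}
  B6: def={d} ue=∅
  B7: def={v} ue={u,v,w}
  B8: def={j,v,w} ue=∅
  B9: def={v} ue=∅

Live sets:
  B0 li=∅ lo={u}
  B1 li={u} lo={u}
  B2 li={u} lo={u}
  B3 li={u} lo={u}
  B4 li=∅ lo={u,v,w}
  B5 li={u} lo=∅
  B6 li=∅ lo=∅
  B7 li={u,v,w} lo=∅
  B8 li=∅ lo=∅
  B9 li=∅ lo=∅

Conflict graph:
  a: {d,u}
  d: {a,u}
  j: ∅
  u: {a,d,v,w}
  v: {u,w}
  w: {u,v}

N(d) = ["a", "u"]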